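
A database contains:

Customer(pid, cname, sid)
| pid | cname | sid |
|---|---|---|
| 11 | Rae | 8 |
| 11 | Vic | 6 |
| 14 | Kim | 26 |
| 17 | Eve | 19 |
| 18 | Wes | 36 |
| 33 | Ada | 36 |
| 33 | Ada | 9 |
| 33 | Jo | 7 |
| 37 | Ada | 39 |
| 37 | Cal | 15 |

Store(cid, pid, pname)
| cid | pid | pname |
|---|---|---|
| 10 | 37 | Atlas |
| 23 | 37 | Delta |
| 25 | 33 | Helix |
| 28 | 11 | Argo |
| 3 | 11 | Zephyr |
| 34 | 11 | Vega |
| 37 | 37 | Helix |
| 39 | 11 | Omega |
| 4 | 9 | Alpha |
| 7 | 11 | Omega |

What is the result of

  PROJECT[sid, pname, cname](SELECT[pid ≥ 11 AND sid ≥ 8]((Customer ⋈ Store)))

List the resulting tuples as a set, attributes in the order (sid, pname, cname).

{(15, Atlas, Cal), (15, Delta, Cal), (15, Helix, Cal), (36, Helix, Ada), (39, Atlas, Ada), (39, Delta, Ada), (39, Helix, Ada), (8, Argo, Rae), (8, Omega, Rae), (8, Vega, Rae), (8, Zephyr, Rae), (9, Helix, Ada)}

Joining Customer and Store on pid yields {(11, Rae, 8, 28, Argo), (11, Rae, 8, 3, Zephyr), (11, Rae, 8, 34, Vega), (11, Rae, 8, 39, Omega), (11, Rae, 8, 7, Omega), (11, Vic, 6, 28, Argo), (11, Vic, 6, 3, Zephyr), (11, Vic, 6, 34, Vega), (11, Vic, 6, 39, Omega), (11, Vic, 6, 7, Omega), (33, Ada, 36, 25, Helix), (33, Ada, 9, 25, Helix), (33, Jo, 7, 25, Helix), (37, Ada, 39, 10, Atlas), (37, Ada, 39, 23, Delta), (37, Ada, 39, 37, Helix), (37, Cal, 15, 10, Atlas), (37, Cal, 15, 23, Delta), (37, Cal, 15, 37, Helix)}.
Selection pid ≥ 11 AND sid ≥ 8: {(11, Rae, 8, 28, Argo), (11, Rae, 8, 3, Zephyr), (11, Rae, 8, 34, Vega), (11, Rae, 8, 39, Omega), (11, Rae, 8, 7, Omega), (33, Ada, 36, 25, Helix), (33, Ada, 9, 25, Helix), (37, Ada, 39, 10, Atlas), (37, Ada, 39, 23, Delta), (37, Ada, 39, 37, Helix), (37, Cal, 15, 10, Atlas), (37, Cal, 15, 23, Delta), (37, Cal, 15, 37, Helix)}
Projecting to sid, pname, cname (1 duplicate(s) eliminated): {(15, Atlas, Cal), (15, Delta, Cal), (15, Helix, Cal), (36, Helix, Ada), (39, Atlas, Ada), (39, Delta, Ada), (39, Helix, Ada), (8, Argo, Rae), (8, Omega, Rae), (8, Vega, Rae), (8, Zephyr, Rae), (9, Helix, Ada)}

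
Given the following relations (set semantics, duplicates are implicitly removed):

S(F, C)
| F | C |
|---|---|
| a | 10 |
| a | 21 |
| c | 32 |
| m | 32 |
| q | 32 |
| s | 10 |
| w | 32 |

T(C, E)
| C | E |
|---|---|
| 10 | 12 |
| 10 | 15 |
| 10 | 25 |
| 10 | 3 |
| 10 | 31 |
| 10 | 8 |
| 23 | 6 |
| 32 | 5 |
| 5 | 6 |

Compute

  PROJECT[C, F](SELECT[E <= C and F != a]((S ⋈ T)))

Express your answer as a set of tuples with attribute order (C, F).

Natural join on C: {(a, 10, 12), (a, 10, 15), (a, 10, 25), (a, 10, 3), (a, 10, 31), (a, 10, 8), (c, 32, 5), (m, 32, 5), (q, 32, 5), (s, 10, 12), (s, 10, 15), (s, 10, 25), (s, 10, 3), (s, 10, 31), (s, 10, 8), (w, 32, 5)}
Filtering on E <= C and F != a leaves {(c, 32, 5), (m, 32, 5), (q, 32, 5), (s, 10, 3), (s, 10, 8), (w, 32, 5)}.
Projecting to C, F (1 duplicate(s) eliminated): {(10, s), (32, c), (32, m), (32, q), (32, w)}

{(10, s), (32, c), (32, m), (32, q), (32, w)}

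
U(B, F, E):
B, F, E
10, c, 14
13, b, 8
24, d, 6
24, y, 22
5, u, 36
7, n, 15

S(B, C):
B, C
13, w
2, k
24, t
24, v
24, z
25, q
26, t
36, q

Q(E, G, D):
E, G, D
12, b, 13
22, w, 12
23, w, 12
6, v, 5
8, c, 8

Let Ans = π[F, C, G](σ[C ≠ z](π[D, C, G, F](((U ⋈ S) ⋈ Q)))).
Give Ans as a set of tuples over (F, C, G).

{(b, w, c), (d, t, v), (d, v, v), (y, t, w), (y, v, w)}

Joining U and S on B yields {(13, b, 8, w), (24, d, 6, t), (24, d, 6, v), (24, d, 6, z), (24, y, 22, t), (24, y, 22, v), (24, y, 22, z)}.
Joining (U ⋈ S) and Q on E yields {(13, b, 8, w, c, 8), (24, d, 6, t, v, 5), (24, d, 6, v, v, 5), (24, d, 6, z, v, 5), (24, y, 22, t, w, 12), (24, y, 22, v, w, 12), (24, y, 22, z, w, 12)}.
π[D, C, G, F]: project onto (D, C, G, F) → {(12, t, w, y), (12, v, w, y), (12, z, w, y), (5, t, v, d), (5, v, v, d), (5, z, v, d), (8, w, c, b)}
Apply σ_{C ≠ z}; surviving tuples: {(12, t, w, y), (12, v, w, y), (5, t, v, d), (5, v, v, d), (8, w, c, b)}
π[F, C, G]: project onto (F, C, G) → {(b, w, c), (d, t, v), (d, v, v), (y, t, w), (y, v, w)}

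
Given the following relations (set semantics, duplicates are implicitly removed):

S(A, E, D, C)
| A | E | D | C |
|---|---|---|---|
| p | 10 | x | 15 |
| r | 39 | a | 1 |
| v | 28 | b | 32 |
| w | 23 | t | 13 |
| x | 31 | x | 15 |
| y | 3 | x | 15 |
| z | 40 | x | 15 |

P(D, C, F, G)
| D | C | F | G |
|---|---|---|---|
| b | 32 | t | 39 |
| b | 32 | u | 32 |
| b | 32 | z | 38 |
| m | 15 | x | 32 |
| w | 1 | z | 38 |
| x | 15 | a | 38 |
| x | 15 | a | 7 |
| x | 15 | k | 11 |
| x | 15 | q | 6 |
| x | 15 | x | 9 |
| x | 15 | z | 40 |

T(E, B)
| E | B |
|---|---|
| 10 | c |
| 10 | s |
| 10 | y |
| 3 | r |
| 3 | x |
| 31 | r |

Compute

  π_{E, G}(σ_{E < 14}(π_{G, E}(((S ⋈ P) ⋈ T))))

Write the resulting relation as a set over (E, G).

{(10, 11), (10, 38), (10, 40), (10, 6), (10, 7), (10, 9), (3, 11), (3, 38), (3, 40), (3, 6), (3, 7), (3, 9)}

Natural join on D, C: {(p, 10, x, 15, a, 38), (p, 10, x, 15, a, 7), (p, 10, x, 15, k, 11), (p, 10, x, 15, q, 6), (p, 10, x, 15, x, 9), (p, 10, x, 15, z, 40), (v, 28, b, 32, t, 39), (v, 28, b, 32, u, 32), (v, 28, b, 32, z, 38), (x, 31, x, 15, a, 38), (x, 31, x, 15, a, 7), (x, 31, x, 15, k, 11), (x, 31, x, 15, q, 6), (x, 31, x, 15, x, 9), (x, 31, x, 15, z, 40), (y, 3, x, 15, a, 38), (y, 3, x, 15, a, 7), (y, 3, x, 15, k, 11), (y, 3, x, 15, q, 6), (y, 3, x, 15, x, 9), (y, 3, x, 15, z, 40), (z, 40, x, 15, a, 38), (z, 40, x, 15, a, 7), (z, 40, x, 15, k, 11), (z, 40, x, 15, q, 6), (z, 40, x, 15, x, 9), (z, 40, x, 15, z, 40)}
Natural join on E: {(p, 10, x, 15, a, 38, c), (p, 10, x, 15, a, 38, s), (p, 10, x, 15, a, 38, y), (p, 10, x, 15, a, 7, c), (p, 10, x, 15, a, 7, s), (p, 10, x, 15, a, 7, y), (p, 10, x, 15, k, 11, c), (p, 10, x, 15, k, 11, s), (p, 10, x, 15, k, 11, y), (p, 10, x, 15, q, 6, c), (p, 10, x, 15, q, 6, s), (p, 10, x, 15, q, 6, y), (p, 10, x, 15, x, 9, c), (p, 10, x, 15, x, 9, s), (p, 10, x, 15, x, 9, y), (p, 10, x, 15, z, 40, c), (p, 10, x, 15, z, 40, s), (p, 10, x, 15, z, 40, y), (x, 31, x, 15, a, 38, r), (x, 31, x, 15, a, 7, r), (x, 31, x, 15, k, 11, r), (x, 31, x, 15, q, 6, r), (x, 31, x, 15, x, 9, r), (x, 31, x, 15, z, 40, r), (y, 3, x, 15, a, 38, r), (y, 3, x, 15, a, 38, x), (y, 3, x, 15, a, 7, r), (y, 3, x, 15, a, 7, x), (y, 3, x, 15, k, 11, r), (y, 3, x, 15, k, 11, x), (y, 3, x, 15, q, 6, r), (y, 3, x, 15, q, 6, x), (y, 3, x, 15, x, 9, r), (y, 3, x, 15, x, 9, x), (y, 3, x, 15, z, 40, r), (y, 3, x, 15, z, 40, x)}
π_{G, E} gives {(11, 10), (11, 3), (11, 31), (38, 10), (38, 3), (38, 31), (40, 10), (40, 3), (40, 31), (6, 10), (6, 3), (6, 31), (7, 10), (7, 3), (7, 31), (9, 10), (9, 3), (9, 31)} (18 duplicate(s) eliminated).
Filtering on E < 14 leaves {(11, 10), (11, 3), (38, 10), (38, 3), (40, 10), (40, 3), (6, 10), (6, 3), (7, 10), (7, 3), (9, 10), (9, 3)}.
π_{E, G} gives {(10, 11), (10, 38), (10, 40), (10, 6), (10, 7), (10, 9), (3, 11), (3, 38), (3, 40), (3, 6), (3, 7), (3, 9)}.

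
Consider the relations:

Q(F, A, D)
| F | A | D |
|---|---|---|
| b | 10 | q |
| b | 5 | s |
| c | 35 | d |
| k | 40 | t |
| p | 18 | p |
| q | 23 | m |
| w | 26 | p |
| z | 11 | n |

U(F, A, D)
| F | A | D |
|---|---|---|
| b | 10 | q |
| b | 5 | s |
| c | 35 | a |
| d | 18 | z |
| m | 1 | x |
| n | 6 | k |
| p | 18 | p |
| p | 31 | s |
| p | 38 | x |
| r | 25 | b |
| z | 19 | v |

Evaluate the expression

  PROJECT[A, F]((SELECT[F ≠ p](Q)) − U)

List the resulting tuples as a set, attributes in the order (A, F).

Apply σ_{F ≠ p}; surviving tuples: {(b, 10, q), (b, 5, s), (c, 35, d), (k, 40, t), (q, 23, m), (w, 26, p), (z, 11, n)}
Taking the difference: {(c, 35, d), (k, 40, t), (q, 23, m), (w, 26, p), (z, 11, n)}
Projecting to A, F: {(11, z), (23, q), (26, w), (35, c), (40, k)}

{(11, z), (23, q), (26, w), (35, c), (40, k)}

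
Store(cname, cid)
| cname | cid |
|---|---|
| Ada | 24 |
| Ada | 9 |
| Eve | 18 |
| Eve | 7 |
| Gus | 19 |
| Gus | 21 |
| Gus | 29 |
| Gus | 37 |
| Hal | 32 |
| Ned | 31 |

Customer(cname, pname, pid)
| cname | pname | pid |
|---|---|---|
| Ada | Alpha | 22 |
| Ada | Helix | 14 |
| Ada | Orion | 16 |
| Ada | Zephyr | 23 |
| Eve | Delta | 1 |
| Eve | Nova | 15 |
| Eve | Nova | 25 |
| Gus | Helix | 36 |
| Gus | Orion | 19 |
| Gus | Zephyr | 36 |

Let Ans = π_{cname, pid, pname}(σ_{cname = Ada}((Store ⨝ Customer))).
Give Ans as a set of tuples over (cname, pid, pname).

{(Ada, 14, Helix), (Ada, 16, Orion), (Ada, 22, Alpha), (Ada, 23, Zephyr)}

Joining Store and Customer on cname yields {(Ada, 24, Alpha, 22), (Ada, 24, Helix, 14), (Ada, 24, Orion, 16), (Ada, 24, Zephyr, 23), (Ada, 9, Alpha, 22), (Ada, 9, Helix, 14), (Ada, 9, Orion, 16), (Ada, 9, Zephyr, 23), (Eve, 18, Delta, 1), (Eve, 18, Nova, 15), (Eve, 18, Nova, 25), (Eve, 7, Delta, 1), (Eve, 7, Nova, 15), (Eve, 7, Nova, 25), (Gus, 19, Helix, 36), (Gus, 19, Orion, 19), (Gus, 19, Zephyr, 36), (Gus, 21, Helix, 36), (Gus, 21, Orion, 19), (Gus, 21, Zephyr, 36), (Gus, 29, Helix, 36), (Gus, 29, Orion, 19), (Gus, 29, Zephyr, 36), (Gus, 37, Helix, 36), (Gus, 37, Orion, 19), (Gus, 37, Zephyr, 36)}.
Selection cname = Ada: {(Ada, 24, Alpha, 22), (Ada, 24, Helix, 14), (Ada, 24, Orion, 16), (Ada, 24, Zephyr, 23), (Ada, 9, Alpha, 22), (Ada, 9, Helix, 14), (Ada, 9, Orion, 16), (Ada, 9, Zephyr, 23)}
Keep only column(s) cname, pid, pname (4 duplicate(s) eliminated): {(Ada, 14, Helix), (Ada, 16, Orion), (Ada, 22, Alpha), (Ada, 23, Zephyr)}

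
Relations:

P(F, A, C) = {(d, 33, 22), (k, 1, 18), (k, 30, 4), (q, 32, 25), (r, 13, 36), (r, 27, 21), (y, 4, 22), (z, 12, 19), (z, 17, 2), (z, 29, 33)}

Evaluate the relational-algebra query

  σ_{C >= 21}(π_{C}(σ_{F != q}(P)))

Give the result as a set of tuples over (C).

{21, 22, 33, 36}

Apply σ_{F != q}; surviving tuples: {(d, 33, 22), (k, 1, 18), (k, 30, 4), (r, 13, 36), (r, 27, 21), (y, 4, 22), (z, 12, 19), (z, 17, 2), (z, 29, 33)}
Projecting to C (1 duplicate(s) eliminated): {18, 19, 2, 21, 22, 33, 36, 4}
Apply σ_{C >= 21}; surviving tuples: {21, 22, 33, 36}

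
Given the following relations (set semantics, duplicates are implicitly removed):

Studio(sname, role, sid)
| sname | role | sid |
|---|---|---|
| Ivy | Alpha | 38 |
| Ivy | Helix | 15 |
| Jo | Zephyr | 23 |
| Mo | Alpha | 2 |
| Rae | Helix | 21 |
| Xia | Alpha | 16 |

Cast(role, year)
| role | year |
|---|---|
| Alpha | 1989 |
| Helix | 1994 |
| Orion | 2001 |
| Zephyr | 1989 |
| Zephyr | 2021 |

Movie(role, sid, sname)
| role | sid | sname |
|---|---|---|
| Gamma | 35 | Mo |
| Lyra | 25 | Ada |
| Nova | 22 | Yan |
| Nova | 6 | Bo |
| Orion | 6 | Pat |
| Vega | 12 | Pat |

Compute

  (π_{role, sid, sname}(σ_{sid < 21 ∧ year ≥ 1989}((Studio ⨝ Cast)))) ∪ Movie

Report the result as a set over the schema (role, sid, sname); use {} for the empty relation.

Joining Studio and Cast on role yields {(Ivy, Alpha, 38, 1989), (Ivy, Helix, 15, 1994), (Jo, Zephyr, 23, 1989), (Jo, Zephyr, 23, 2021), (Mo, Alpha, 2, 1989), (Rae, Helix, 21, 1994), (Xia, Alpha, 16, 1989)}.
Filtering on sid < 21 ∧ year ≥ 1989 leaves {(Ivy, Helix, 15, 1994), (Mo, Alpha, 2, 1989), (Xia, Alpha, 16, 1989)}.
π_{role, sid, sname} gives {(Alpha, 16, Xia), (Alpha, 2, Mo), (Helix, 15, Ivy)}.
Set union of the two operands is {(Alpha, 16, Xia), (Alpha, 2, Mo), (Gamma, 35, Mo), (Helix, 15, Ivy), (Lyra, 25, Ada), (Nova, 22, Yan), (Nova, 6, Bo), (Orion, 6, Pat), (Vega, 12, Pat)}.

{(Alpha, 16, Xia), (Alpha, 2, Mo), (Gamma, 35, Mo), (Helix, 15, Ivy), (Lyra, 25, Ada), (Nova, 22, Yan), (Nova, 6, Bo), (Orion, 6, Pat), (Vega, 12, Pat)}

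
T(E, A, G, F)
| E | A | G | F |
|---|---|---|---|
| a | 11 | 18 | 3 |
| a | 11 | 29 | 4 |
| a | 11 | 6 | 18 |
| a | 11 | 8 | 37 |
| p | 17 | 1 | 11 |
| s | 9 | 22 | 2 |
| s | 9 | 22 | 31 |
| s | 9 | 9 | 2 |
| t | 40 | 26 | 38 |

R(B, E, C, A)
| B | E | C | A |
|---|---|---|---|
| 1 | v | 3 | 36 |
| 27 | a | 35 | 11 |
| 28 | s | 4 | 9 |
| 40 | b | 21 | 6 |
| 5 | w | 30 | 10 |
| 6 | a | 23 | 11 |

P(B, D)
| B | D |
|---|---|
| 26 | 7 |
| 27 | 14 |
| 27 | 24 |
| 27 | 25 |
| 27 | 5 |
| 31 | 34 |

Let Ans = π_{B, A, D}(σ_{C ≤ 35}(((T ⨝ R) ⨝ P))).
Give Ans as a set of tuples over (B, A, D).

{(27, 11, 14), (27, 11, 24), (27, 11, 25), (27, 11, 5)}

Natural join on E, A: {(a, 11, 18, 3, 27, 35), (a, 11, 18, 3, 6, 23), (a, 11, 29, 4, 27, 35), (a, 11, 29, 4, 6, 23), (a, 11, 6, 18, 27, 35), (a, 11, 6, 18, 6, 23), (a, 11, 8, 37, 27, 35), (a, 11, 8, 37, 6, 23), (s, 9, 22, 2, 28, 4), (s, 9, 22, 31, 28, 4), (s, 9, 9, 2, 28, 4)}
Natural join on B: {(a, 11, 18, 3, 27, 35, 14), (a, 11, 18, 3, 27, 35, 24), (a, 11, 18, 3, 27, 35, 25), (a, 11, 18, 3, 27, 35, 5), (a, 11, 29, 4, 27, 35, 14), (a, 11, 29, 4, 27, 35, 24), (a, 11, 29, 4, 27, 35, 25), (a, 11, 29, 4, 27, 35, 5), (a, 11, 6, 18, 27, 35, 14), (a, 11, 6, 18, 27, 35, 24), (a, 11, 6, 18, 27, 35, 25), (a, 11, 6, 18, 27, 35, 5), (a, 11, 8, 37, 27, 35, 14), (a, 11, 8, 37, 27, 35, 24), (a, 11, 8, 37, 27, 35, 25), (a, 11, 8, 37, 27, 35, 5)}
Selection C ≤ 35: {(a, 11, 18, 3, 27, 35, 14), (a, 11, 18, 3, 27, 35, 24), (a, 11, 18, 3, 27, 35, 25), (a, 11, 18, 3, 27, 35, 5), (a, 11, 29, 4, 27, 35, 14), (a, 11, 29, 4, 27, 35, 24), (a, 11, 29, 4, 27, 35, 25), (a, 11, 29, 4, 27, 35, 5), (a, 11, 6, 18, 27, 35, 14), (a, 11, 6, 18, 27, 35, 24), (a, 11, 6, 18, 27, 35, 25), (a, 11, 6, 18, 27, 35, 5), (a, 11, 8, 37, 27, 35, 14), (a, 11, 8, 37, 27, 35, 24), (a, 11, 8, 37, 27, 35, 25), (a, 11, 8, 37, 27, 35, 5)}
π_{B, A, D} gives {(27, 11, 14), (27, 11, 24), (27, 11, 25), (27, 11, 5)} (12 duplicate(s) eliminated).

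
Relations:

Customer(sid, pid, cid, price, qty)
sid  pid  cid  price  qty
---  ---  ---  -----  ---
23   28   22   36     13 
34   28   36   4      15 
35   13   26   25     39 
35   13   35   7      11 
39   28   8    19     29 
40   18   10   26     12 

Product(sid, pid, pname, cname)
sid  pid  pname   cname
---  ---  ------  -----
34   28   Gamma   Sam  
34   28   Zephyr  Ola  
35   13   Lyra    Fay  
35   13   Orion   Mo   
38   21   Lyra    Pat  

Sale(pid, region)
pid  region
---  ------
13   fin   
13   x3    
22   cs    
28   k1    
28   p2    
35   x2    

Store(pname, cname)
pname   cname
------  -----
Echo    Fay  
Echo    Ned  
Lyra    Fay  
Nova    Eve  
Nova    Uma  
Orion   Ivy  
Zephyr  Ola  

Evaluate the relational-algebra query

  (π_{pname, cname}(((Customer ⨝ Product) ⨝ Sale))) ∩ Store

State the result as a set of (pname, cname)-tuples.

{(Lyra, Fay), (Zephyr, Ola)}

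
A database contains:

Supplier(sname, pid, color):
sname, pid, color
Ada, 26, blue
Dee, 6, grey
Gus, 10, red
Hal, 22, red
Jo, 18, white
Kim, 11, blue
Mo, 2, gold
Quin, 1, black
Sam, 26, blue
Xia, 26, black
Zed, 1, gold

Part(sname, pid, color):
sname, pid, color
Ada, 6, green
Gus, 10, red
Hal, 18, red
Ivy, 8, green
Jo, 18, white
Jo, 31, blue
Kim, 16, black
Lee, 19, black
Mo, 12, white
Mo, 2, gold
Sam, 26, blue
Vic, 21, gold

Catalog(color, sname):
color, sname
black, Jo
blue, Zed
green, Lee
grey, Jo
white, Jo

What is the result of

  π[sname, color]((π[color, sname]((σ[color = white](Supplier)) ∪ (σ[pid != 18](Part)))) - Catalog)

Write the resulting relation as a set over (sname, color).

σ[color = white]: keep tuples satisfying color = white → {(Jo, 18, white)}
σ[pid != 18]: keep tuples satisfying pid != 18 → {(Ada, 6, green), (Gus, 10, red), (Ivy, 8, green), (Jo, 31, blue), (Kim, 16, black), (Lee, 19, black), (Mo, 12, white), (Mo, 2, gold), (Sam, 26, blue), (Vic, 21, gold)}
Taking the union: {(Ada, 6, green), (Gus, 10, red), (Ivy, 8, green), (Jo, 18, white), (Jo, 31, blue), (Kim, 16, black), (Lee, 19, black), (Mo, 12, white), (Mo, 2, gold), (Sam, 26, blue), (Vic, 21, gold)}
π[color, sname]: project onto (color, sname) → {(black, Kim), (black, Lee), (blue, Jo), (blue, Sam), (gold, Mo), (gold, Vic), (green, Ada), (green, Ivy), (red, Gus), (white, Jo), (white, Mo)}
Taking the difference: {(black, Kim), (black, Lee), (blue, Jo), (blue, Sam), (gold, Mo), (gold, Vic), (green, Ada), (green, Ivy), (red, Gus), (white, Mo)}
π[sname, color]: project onto (sname, color) → {(Ada, green), (Gus, red), (Ivy, green), (Jo, blue), (Kim, black), (Lee, black), (Mo, gold), (Mo, white), (Sam, blue), (Vic, gold)}

{(Ada, green), (Gus, red), (Ivy, green), (Jo, blue), (Kim, black), (Lee, black), (Mo, gold), (Mo, white), (Sam, blue), (Vic, gold)}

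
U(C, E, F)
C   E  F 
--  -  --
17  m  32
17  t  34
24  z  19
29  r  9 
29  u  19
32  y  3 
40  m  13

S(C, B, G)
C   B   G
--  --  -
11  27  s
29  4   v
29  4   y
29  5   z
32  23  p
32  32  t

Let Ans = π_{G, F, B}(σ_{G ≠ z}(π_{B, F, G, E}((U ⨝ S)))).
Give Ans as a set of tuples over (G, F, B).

{(p, 3, 23), (t, 3, 32), (v, 19, 4), (v, 9, 4), (y, 19, 4), (y, 9, 4)}

U ⋈ S (natural join on C): {(29, r, 9, 4, v), (29, r, 9, 4, y), (29, r, 9, 5, z), (29, u, 19, 4, v), (29, u, 19, 4, y), (29, u, 19, 5, z), (32, y, 3, 23, p), (32, y, 3, 32, t)}
Projecting to B, F, G, E: {(23, 3, p, y), (32, 3, t, y), (4, 19, v, u), (4, 19, y, u), (4, 9, v, r), (4, 9, y, r), (5, 19, z, u), (5, 9, z, r)}
σ[G ≠ z]: keep tuples satisfying G ≠ z → {(23, 3, p, y), (32, 3, t, y), (4, 19, v, u), (4, 19, y, u), (4, 9, v, r), (4, 9, y, r)}
Projecting to G, F, B: {(p, 3, 23), (t, 3, 32), (v, 19, 4), (v, 9, 4), (y, 19, 4), (y, 9, 4)}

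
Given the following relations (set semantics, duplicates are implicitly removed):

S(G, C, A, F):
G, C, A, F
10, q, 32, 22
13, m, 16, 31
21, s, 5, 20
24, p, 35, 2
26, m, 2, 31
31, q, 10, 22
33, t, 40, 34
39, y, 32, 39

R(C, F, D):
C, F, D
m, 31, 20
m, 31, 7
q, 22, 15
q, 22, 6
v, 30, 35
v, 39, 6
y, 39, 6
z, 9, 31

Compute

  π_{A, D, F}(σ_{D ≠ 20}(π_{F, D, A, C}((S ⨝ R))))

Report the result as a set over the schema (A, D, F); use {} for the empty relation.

{(10, 15, 22), (10, 6, 22), (16, 7, 31), (2, 7, 31), (32, 15, 22), (32, 6, 22), (32, 6, 39)}

Natural join on C, F: {(10, q, 32, 22, 15), (10, q, 32, 22, 6), (13, m, 16, 31, 20), (13, m, 16, 31, 7), (26, m, 2, 31, 20), (26, m, 2, 31, 7), (31, q, 10, 22, 15), (31, q, 10, 22, 6), (39, y, 32, 39, 6)}
π_{F, D, A, C} gives {(22, 15, 10, q), (22, 15, 32, q), (22, 6, 10, q), (22, 6, 32, q), (31, 20, 16, m), (31, 20, 2, m), (31, 7, 16, m), (31, 7, 2, m), (39, 6, 32, y)}.
Filtering on D ≠ 20 leaves {(22, 15, 10, q), (22, 15, 32, q), (22, 6, 10, q), (22, 6, 32, q), (31, 7, 16, m), (31, 7, 2, m), (39, 6, 32, y)}.
π_{A, D, F} gives {(10, 15, 22), (10, 6, 22), (16, 7, 31), (2, 7, 31), (32, 15, 22), (32, 6, 22), (32, 6, 39)}.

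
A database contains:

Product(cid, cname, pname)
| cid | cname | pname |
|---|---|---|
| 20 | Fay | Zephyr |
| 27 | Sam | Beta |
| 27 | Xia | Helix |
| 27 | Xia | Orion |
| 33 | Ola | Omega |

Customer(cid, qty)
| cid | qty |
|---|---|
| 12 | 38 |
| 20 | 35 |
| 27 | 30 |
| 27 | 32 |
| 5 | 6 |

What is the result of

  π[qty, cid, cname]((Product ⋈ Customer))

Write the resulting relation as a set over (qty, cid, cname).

Joining Product and Customer on cid yields {(20, Fay, Zephyr, 35), (27, Sam, Beta, 30), (27, Sam, Beta, 32), (27, Xia, Helix, 30), (27, Xia, Helix, 32), (27, Xia, Orion, 30), (27, Xia, Orion, 32)}.
π_{qty, cid, cname} gives {(30, 27, Sam), (30, 27, Xia), (32, 27, Sam), (32, 27, Xia), (35, 20, Fay)} (2 duplicate(s) eliminated).

{(30, 27, Sam), (30, 27, Xia), (32, 27, Sam), (32, 27, Xia), (35, 20, Fay)}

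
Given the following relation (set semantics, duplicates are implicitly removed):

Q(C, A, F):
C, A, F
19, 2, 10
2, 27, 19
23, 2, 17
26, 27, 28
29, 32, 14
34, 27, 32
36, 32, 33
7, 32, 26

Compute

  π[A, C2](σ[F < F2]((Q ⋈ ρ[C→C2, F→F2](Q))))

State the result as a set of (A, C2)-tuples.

ρ[C→C2, F→F2]: schema becomes (C2, A, F2); tuples unchanged.
Natural join on A: {(19, 2, 10, 19, 10), (19, 2, 10, 23, 17), (2, 27, 19, 2, 19), (2, 27, 19, 26, 28), (2, 27, 19, 34, 32), (23, 2, 17, 19, 10), (23, 2, 17, 23, 17), (26, 27, 28, 2, 19), (26, 27, 28, 26, 28), (26, 27, 28, 34, 32), (29, 32, 14, 29, 14), (29, 32, 14, 36, 33), (29, 32, 14, 7, 26), (34, 27, 32, 2, 19), (34, 27, 32, 26, 28), (34, 27, 32, 34, 32), (36, 32, 33, 29, 14), (36, 32, 33, 36, 33), (36, 32, 33, 7, 26), (7, 32, 26, 29, 14), (7, 32, 26, 36, 33), (7, 32, 26, 7, 26)}
Filtering on F < F2 leaves {(19, 2, 10, 23, 17), (2, 27, 19, 26, 28), (2, 27, 19, 34, 32), (26, 27, 28, 34, 32), (29, 32, 14, 36, 33), (29, 32, 14, 7, 26), (7, 32, 26, 36, 33)}.
Keep only column(s) A, C2 (2 duplicate(s) eliminated): {(2, 23), (27, 26), (27, 34), (32, 36), (32, 7)}

{(2, 23), (27, 26), (27, 34), (32, 36), (32, 7)}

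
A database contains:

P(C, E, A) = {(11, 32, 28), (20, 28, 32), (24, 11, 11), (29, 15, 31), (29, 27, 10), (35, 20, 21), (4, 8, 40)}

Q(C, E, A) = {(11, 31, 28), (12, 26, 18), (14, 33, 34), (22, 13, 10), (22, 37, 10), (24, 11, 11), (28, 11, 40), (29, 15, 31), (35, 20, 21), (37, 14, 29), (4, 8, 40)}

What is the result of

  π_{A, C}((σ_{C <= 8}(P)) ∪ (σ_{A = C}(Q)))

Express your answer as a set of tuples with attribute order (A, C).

Filtering on C <= 8 leaves {(4, 8, 40)}.
Filtering on A = C leaves {}.
Taking the union: {(4, 8, 40)}
π_{A, C} gives {(40, 4)}.

{(40, 4)}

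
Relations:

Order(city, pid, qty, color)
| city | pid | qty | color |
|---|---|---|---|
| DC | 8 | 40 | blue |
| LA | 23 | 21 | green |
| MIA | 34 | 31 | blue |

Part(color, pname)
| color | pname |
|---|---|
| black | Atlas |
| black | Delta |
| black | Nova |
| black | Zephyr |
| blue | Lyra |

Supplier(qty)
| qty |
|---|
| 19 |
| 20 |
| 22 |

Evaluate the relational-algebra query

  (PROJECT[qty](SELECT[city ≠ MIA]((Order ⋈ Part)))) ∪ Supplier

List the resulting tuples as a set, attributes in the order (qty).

Order ⋈ Part (natural join on color): {(DC, 8, 40, blue, Lyra), (MIA, 34, 31, blue, Lyra)}
σ[city ≠ MIA]: keep tuples satisfying city ≠ MIA → {(DC, 8, 40, blue, Lyra)}
π_{qty} gives {40}.
Set union of the two operands is {19, 20, 22, 40}.

{19, 20, 22, 40}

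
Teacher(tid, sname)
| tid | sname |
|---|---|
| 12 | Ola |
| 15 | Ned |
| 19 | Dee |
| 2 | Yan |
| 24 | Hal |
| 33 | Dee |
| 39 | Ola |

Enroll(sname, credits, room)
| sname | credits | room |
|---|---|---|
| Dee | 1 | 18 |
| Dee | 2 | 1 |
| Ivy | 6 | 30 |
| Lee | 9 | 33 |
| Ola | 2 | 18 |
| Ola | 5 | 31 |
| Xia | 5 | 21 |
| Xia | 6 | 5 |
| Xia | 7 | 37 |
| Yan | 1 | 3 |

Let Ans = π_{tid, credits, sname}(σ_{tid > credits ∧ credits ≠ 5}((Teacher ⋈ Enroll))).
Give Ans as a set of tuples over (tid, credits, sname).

{(12, 2, Ola), (19, 1, Dee), (19, 2, Dee), (2, 1, Yan), (33, 1, Dee), (33, 2, Dee), (39, 2, Ola)}

Teacher ⋈ Enroll (natural join on sname): {(12, Ola, 2, 18), (12, Ola, 5, 31), (19, Dee, 1, 18), (19, Dee, 2, 1), (2, Yan, 1, 3), (33, Dee, 1, 18), (33, Dee, 2, 1), (39, Ola, 2, 18), (39, Ola, 5, 31)}
Apply σ_{tid > credits ∧ credits ≠ 5}; surviving tuples: {(12, Ola, 2, 18), (19, Dee, 1, 18), (19, Dee, 2, 1), (2, Yan, 1, 3), (33, Dee, 1, 18), (33, Dee, 2, 1), (39, Ola, 2, 18)}
Keep only column(s) tid, credits, sname: {(12, 2, Ola), (19, 1, Dee), (19, 2, Dee), (2, 1, Yan), (33, 1, Dee), (33, 2, Dee), (39, 2, Ola)}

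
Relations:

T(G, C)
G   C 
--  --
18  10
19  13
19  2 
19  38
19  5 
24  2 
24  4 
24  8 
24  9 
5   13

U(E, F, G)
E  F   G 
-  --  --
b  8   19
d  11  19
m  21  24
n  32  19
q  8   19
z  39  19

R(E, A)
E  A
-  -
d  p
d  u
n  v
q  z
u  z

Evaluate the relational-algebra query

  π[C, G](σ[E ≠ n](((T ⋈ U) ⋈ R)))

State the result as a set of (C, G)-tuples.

{(13, 19), (2, 19), (38, 19), (5, 19)}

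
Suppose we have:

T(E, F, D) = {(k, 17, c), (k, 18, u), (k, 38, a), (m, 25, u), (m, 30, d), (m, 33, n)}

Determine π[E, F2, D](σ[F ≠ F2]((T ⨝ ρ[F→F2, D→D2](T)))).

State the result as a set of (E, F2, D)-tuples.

{(k, 17, a), (k, 17, u), (k, 18, a), (k, 18, c), (k, 38, c), (k, 38, u), (m, 25, d), (m, 25, n), (m, 30, n), (m, 30, u), (m, 33, d), (m, 33, u)}

ρ[F→F2, D→D2]: schema becomes (E, F2, D2); tuples unchanged.
Natural join on E: {(k, 17, c, 17, c), (k, 17, c, 18, u), (k, 17, c, 38, a), (k, 18, u, 17, c), (k, 18, u, 18, u), (k, 18, u, 38, a), (k, 38, a, 17, c), (k, 38, a, 18, u), (k, 38, a, 38, a), (m, 25, u, 25, u), (m, 25, u, 30, d), (m, 25, u, 33, n), (m, 30, d, 25, u), (m, 30, d, 30, d), (m, 30, d, 33, n), (m, 33, n, 25, u), (m, 33, n, 30, d), (m, 33, n, 33, n)}
Selection F ≠ F2: {(k, 17, c, 18, u), (k, 17, c, 38, a), (k, 18, u, 17, c), (k, 18, u, 38, a), (k, 38, a, 17, c), (k, 38, a, 18, u), (m, 25, u, 30, d), (m, 25, u, 33, n), (m, 30, d, 25, u), (m, 30, d, 33, n), (m, 33, n, 25, u), (m, 33, n, 30, d)}
π_{E, F2, D} gives {(k, 17, a), (k, 17, u), (k, 18, a), (k, 18, c), (k, 38, c), (k, 38, u), (m, 25, d), (m, 25, n), (m, 30, n), (m, 30, u), (m, 33, d), (m, 33, u)}.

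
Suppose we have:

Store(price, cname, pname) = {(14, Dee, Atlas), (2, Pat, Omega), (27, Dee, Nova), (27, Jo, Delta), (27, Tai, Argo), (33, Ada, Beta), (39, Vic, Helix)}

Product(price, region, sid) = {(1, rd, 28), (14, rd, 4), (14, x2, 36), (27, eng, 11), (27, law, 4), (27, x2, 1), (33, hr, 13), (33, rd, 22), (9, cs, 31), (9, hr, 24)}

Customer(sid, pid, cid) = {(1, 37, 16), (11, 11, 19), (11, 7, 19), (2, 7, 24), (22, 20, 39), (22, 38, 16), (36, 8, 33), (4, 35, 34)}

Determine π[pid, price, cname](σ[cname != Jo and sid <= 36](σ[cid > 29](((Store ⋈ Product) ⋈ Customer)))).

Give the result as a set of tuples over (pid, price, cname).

Store ⋈ Product (natural join on price): {(14, Dee, Atlas, rd, 4), (14, Dee, Atlas, x2, 36), (27, Dee, Nova, eng, 11), (27, Dee, Nova, law, 4), (27, Dee, Nova, x2, 1), (27, Jo, Delta, eng, 11), (27, Jo, Delta, law, 4), (27, Jo, Delta, x2, 1), (27, Tai, Argo, eng, 11), (27, Tai, Argo, law, 4), (27, Tai, Argo, x2, 1), (33, Ada, Beta, hr, 13), (33, Ada, Beta, rd, 22)}
(Store ⋈ Product) ⋈ Customer (natural join on sid): {(14, Dee, Atlas, rd, 4, 35, 34), (14, Dee, Atlas, x2, 36, 8, 33), (27, Dee, Nova, eng, 11, 11, 19), (27, Dee, Nova, eng, 11, 7, 19), (27, Dee, Nova, law, 4, 35, 34), (27, Dee, Nova, x2, 1, 37, 16), (27, Jo, Delta, eng, 11, 11, 19), (27, Jo, Delta, eng, 11, 7, 19), (27, Jo, Delta, law, 4, 35, 34), (27, Jo, Delta, x2, 1, 37, 16), (27, Tai, Argo, eng, 11, 11, 19), (27, Tai, Argo, eng, 11, 7, 19), (27, Tai, Argo, law, 4, 35, 34), (27, Tai, Argo, x2, 1, 37, 16), (33, Ada, Beta, rd, 22, 20, 39), (33, Ada, Beta, rd, 22, 38, 16)}
σ[cid > 29]: keep tuples satisfying cid > 29 → {(14, Dee, Atlas, rd, 4, 35, 34), (14, Dee, Atlas, x2, 36, 8, 33), (27, Dee, Nova, law, 4, 35, 34), (27, Jo, Delta, law, 4, 35, 34), (27, Tai, Argo, law, 4, 35, 34), (33, Ada, Beta, rd, 22, 20, 39)}
σ[cname != Jo and sid <= 36]: keep tuples satisfying cname != Jo and sid <= 36 → {(14, Dee, Atlas, rd, 4, 35, 34), (14, Dee, Atlas, x2, 36, 8, 33), (27, Dee, Nova, law, 4, 35, 34), (27, Tai, Argo, law, 4, 35, 34), (33, Ada, Beta, rd, 22, 20, 39)}
Projecting to pid, price, cname: {(20, 33, Ada), (35, 14, Dee), (35, 27, Dee), (35, 27, Tai), (8, 14, Dee)}

{(20, 33, Ada), (35, 14, Dee), (35, 27, Dee), (35, 27, Tai), (8, 14, Dee)}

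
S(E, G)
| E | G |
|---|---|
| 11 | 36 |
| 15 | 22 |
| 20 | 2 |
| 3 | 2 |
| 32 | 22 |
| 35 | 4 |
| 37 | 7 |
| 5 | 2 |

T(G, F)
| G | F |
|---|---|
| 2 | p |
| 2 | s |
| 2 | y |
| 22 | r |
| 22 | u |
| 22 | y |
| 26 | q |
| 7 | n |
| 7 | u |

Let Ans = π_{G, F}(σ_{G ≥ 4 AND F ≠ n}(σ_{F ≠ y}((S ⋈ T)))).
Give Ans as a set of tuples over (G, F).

S ⋈ T (natural join on G): {(15, 22, r), (15, 22, u), (15, 22, y), (20, 2, p), (20, 2, s), (20, 2, y), (3, 2, p), (3, 2, s), (3, 2, y), (32, 22, r), (32, 22, u), (32, 22, y), (37, 7, n), (37, 7, u), (5, 2, p), (5, 2, s), (5, 2, y)}
Selection F ≠ y: {(15, 22, r), (15, 22, u), (20, 2, p), (20, 2, s), (3, 2, p), (3, 2, s), (32, 22, r), (32, 22, u), (37, 7, n), (37, 7, u), (5, 2, p), (5, 2, s)}
Selection G ≥ 4 AND F ≠ n: {(15, 22, r), (15, 22, u), (32, 22, r), (32, 22, u), (37, 7, u)}
Projecting to G, F (2 duplicate(s) eliminated): {(22, r), (22, u), (7, u)}

{(22, r), (22, u), (7, u)}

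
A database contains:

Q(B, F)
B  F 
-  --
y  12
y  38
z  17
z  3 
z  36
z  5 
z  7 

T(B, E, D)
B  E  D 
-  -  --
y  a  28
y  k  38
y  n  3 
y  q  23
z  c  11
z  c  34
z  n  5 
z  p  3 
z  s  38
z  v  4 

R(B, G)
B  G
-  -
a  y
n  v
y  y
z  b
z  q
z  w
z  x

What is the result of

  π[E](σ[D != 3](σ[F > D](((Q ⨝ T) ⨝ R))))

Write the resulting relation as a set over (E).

{a, c, n, q, v}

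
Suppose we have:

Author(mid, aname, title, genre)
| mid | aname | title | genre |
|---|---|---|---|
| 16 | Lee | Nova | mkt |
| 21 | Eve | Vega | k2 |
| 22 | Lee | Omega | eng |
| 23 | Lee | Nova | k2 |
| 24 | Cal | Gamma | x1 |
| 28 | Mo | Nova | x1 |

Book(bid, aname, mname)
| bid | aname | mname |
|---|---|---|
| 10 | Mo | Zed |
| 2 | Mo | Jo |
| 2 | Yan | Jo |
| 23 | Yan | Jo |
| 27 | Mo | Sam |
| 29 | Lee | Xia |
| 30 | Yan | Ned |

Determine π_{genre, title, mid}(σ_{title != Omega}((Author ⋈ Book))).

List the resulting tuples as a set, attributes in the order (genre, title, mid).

Joining Author and Book on aname yields {(16, Lee, Nova, mkt, 29, Xia), (22, Lee, Omega, eng, 29, Xia), (23, Lee, Nova, k2, 29, Xia), (28, Mo, Nova, x1, 10, Zed), (28, Mo, Nova, x1, 2, Jo), (28, Mo, Nova, x1, 27, Sam)}.
Filtering on title != Omega leaves {(16, Lee, Nova, mkt, 29, Xia), (23, Lee, Nova, k2, 29, Xia), (28, Mo, Nova, x1, 10, Zed), (28, Mo, Nova, x1, 2, Jo), (28, Mo, Nova, x1, 27, Sam)}.
π[genre, title, mid]: project onto (genre, title, mid) (2 duplicate(s) eliminated) → {(k2, Nova, 23), (mkt, Nova, 16), (x1, Nova, 28)}

{(k2, Nova, 23), (mkt, Nova, 16), (x1, Nova, 28)}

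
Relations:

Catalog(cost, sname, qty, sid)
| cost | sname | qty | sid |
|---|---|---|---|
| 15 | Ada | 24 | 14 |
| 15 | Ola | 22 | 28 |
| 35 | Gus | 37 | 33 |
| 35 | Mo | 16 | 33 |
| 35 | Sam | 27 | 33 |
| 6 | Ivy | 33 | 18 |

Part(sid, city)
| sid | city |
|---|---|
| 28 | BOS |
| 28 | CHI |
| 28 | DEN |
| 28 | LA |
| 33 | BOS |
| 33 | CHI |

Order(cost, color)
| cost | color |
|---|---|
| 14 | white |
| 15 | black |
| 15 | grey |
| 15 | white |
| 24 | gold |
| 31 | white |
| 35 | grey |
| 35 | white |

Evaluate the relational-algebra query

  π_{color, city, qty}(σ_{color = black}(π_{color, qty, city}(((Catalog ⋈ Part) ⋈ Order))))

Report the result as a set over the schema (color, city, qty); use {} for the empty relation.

Natural join on sid: {(15, Ola, 22, 28, BOS), (15, Ola, 22, 28, CHI), (15, Ola, 22, 28, DEN), (15, Ola, 22, 28, LA), (35, Gus, 37, 33, BOS), (35, Gus, 37, 33, CHI), (35, Mo, 16, 33, BOS), (35, Mo, 16, 33, CHI), (35, Sam, 27, 33, BOS), (35, Sam, 27, 33, CHI)}
Natural join on cost: {(15, Ola, 22, 28, BOS, black), (15, Ola, 22, 28, BOS, grey), (15, Ola, 22, 28, BOS, white), (15, Ola, 22, 28, CHI, black), (15, Ola, 22, 28, CHI, grey), (15, Ola, 22, 28, CHI, white), (15, Ola, 22, 28, DEN, black), (15, Ola, 22, 28, DEN, grey), (15, Ola, 22, 28, DEN, white), (15, Ola, 22, 28, LA, black), (15, Ola, 22, 28, LA, grey), (15, Ola, 22, 28, LA, white), (35, Gus, 37, 33, BOS, grey), (35, Gus, 37, 33, BOS, white), (35, Gus, 37, 33, CHI, grey), (35, Gus, 37, 33, CHI, white), (35, Mo, 16, 33, BOS, grey), (35, Mo, 16, 33, BOS, white), (35, Mo, 16, 33, CHI, grey), (35, Mo, 16, 33, CHI, white), (35, Sam, 27, 33, BOS, grey), (35, Sam, 27, 33, BOS, white), (35, Sam, 27, 33, CHI, grey), (35, Sam, 27, 33, CHI, white)}
π_{color, qty, city} gives {(black, 22, BOS), (black, 22, CHI), (black, 22, DEN), (black, 22, LA), (grey, 16, BOS), (grey, 16, CHI), (grey, 22, BOS), (grey, 22, CHI), (grey, 22, DEN), (grey, 22, LA), (grey, 27, BOS), (grey, 27, CHI), (grey, 37, BOS), (grey, 37, CHI), (white, 16, BOS), (white, 16, CHI), (white, 22, BOS), (white, 22, CHI), (white, 22, DEN), (white, 22, LA), (white, 27, BOS), (white, 27, CHI), (white, 37, BOS), (white, 37, CHI)}.
Filtering on color = black leaves {(black, 22, BOS), (black, 22, CHI), (black, 22, DEN), (black, 22, LA)}.
π_{color, city, qty} gives {(black, BOS, 22), (black, CHI, 22), (black, DEN, 22), (black, LA, 22)}.

{(black, BOS, 22), (black, CHI, 22), (black, DEN, 22), (black, LA, 22)}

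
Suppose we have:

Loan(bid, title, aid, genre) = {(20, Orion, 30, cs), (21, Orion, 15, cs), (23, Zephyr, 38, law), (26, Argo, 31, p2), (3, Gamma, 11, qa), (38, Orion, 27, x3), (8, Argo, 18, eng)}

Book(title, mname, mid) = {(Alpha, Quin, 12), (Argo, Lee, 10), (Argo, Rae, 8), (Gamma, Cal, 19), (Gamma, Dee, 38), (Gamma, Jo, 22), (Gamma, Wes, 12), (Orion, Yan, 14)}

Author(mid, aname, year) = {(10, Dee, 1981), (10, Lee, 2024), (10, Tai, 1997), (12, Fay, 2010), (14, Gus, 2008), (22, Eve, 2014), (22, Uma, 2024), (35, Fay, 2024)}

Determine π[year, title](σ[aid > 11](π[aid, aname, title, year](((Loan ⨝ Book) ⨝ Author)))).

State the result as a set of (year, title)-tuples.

{(1981, Argo), (1997, Argo), (2008, Orion), (2024, Argo)}

Loan ⋈ Book (natural join on title): {(20, Orion, 30, cs, Yan, 14), (21, Orion, 15, cs, Yan, 14), (26, Argo, 31, p2, Lee, 10), (26, Argo, 31, p2, Rae, 8), (3, Gamma, 11, qa, Cal, 19), (3, Gamma, 11, qa, Dee, 38), (3, Gamma, 11, qa, Jo, 22), (3, Gamma, 11, qa, Wes, 12), (38, Orion, 27, x3, Yan, 14), (8, Argo, 18, eng, Lee, 10), (8, Argo, 18, eng, Rae, 8)}
(Loan ⨝ Book) ⋈ Author (natural join on mid): {(20, Orion, 30, cs, Yan, 14, Gus, 2008), (21, Orion, 15, cs, Yan, 14, Gus, 2008), (26, Argo, 31, p2, Lee, 10, Dee, 1981), (26, Argo, 31, p2, Lee, 10, Lee, 2024), (26, Argo, 31, p2, Lee, 10, Tai, 1997), (3, Gamma, 11, qa, Jo, 22, Eve, 2014), (3, Gamma, 11, qa, Jo, 22, Uma, 2024), (3, Gamma, 11, qa, Wes, 12, Fay, 2010), (38, Orion, 27, x3, Yan, 14, Gus, 2008), (8, Argo, 18, eng, Lee, 10, Dee, 1981), (8, Argo, 18, eng, Lee, 10, Lee, 2024), (8, Argo, 18, eng, Lee, 10, Tai, 1997)}
Keep only column(s) aid, aname, title, year: {(11, Eve, Gamma, 2014), (11, Fay, Gamma, 2010), (11, Uma, Gamma, 2024), (15, Gus, Orion, 2008), (18, Dee, Argo, 1981), (18, Lee, Argo, 2024), (18, Tai, Argo, 1997), (27, Gus, Orion, 2008), (30, Gus, Orion, 2008), (31, Dee, Argo, 1981), (31, Lee, Argo, 2024), (31, Tai, Argo, 1997)}
Filtering on aid > 11 leaves {(15, Gus, Orion, 2008), (18, Dee, Argo, 1981), (18, Lee, Argo, 2024), (18, Tai, Argo, 1997), (27, Gus, Orion, 2008), (30, Gus, Orion, 2008), (31, Dee, Argo, 1981), (31, Lee, Argo, 2024), (31, Tai, Argo, 1997)}.
Keep only column(s) year, title (5 duplicate(s) eliminated): {(1981, Argo), (1997, Argo), (2008, Orion), (2024, Argo)}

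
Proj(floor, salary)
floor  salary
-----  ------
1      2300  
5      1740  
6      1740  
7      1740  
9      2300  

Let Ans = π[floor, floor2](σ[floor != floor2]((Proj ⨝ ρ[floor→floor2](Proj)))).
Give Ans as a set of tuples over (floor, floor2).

ρ[floor→floor2]: schema becomes (floor2, salary); tuples unchanged.
Proj ⋈ ρ[floor→floor2](Proj) (natural join on salary): {(1, 2300, 1), (1, 2300, 9), (5, 1740, 5), (5, 1740, 6), (5, 1740, 7), (6, 1740, 5), (6, 1740, 6), (6, 1740, 7), (7, 1740, 5), (7, 1740, 6), (7, 1740, 7), (9, 2300, 1), (9, 2300, 9)}
Apply σ_{floor != floor2}; surviving tuples: {(1, 2300, 9), (5, 1740, 6), (5, 1740, 7), (6, 1740, 5), (6, 1740, 7), (7, 1740, 5), (7, 1740, 6), (9, 2300, 1)}
π_{floor, floor2} gives {(1, 9), (5, 6), (5, 7), (6, 5), (6, 7), (7, 5), (7, 6), (9, 1)}.

{(1, 9), (5, 6), (5, 7), (6, 5), (6, 7), (7, 5), (7, 6), (9, 1)}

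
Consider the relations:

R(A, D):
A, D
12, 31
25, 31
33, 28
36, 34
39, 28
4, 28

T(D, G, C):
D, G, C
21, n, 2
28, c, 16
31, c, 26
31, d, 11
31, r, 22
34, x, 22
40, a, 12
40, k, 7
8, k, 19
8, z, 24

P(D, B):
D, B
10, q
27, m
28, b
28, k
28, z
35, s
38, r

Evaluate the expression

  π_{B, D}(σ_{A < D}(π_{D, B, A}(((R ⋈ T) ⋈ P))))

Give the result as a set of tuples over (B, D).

{(b, 28), (k, 28), (z, 28)}

Natural join on D: {(12, 31, c, 26), (12, 31, d, 11), (12, 31, r, 22), (25, 31, c, 26), (25, 31, d, 11), (25, 31, r, 22), (33, 28, c, 16), (36, 34, x, 22), (39, 28, c, 16), (4, 28, c, 16)}
Natural join on D: {(33, 28, c, 16, b), (33, 28, c, 16, k), (33, 28, c, 16, z), (39, 28, c, 16, b), (39, 28, c, 16, k), (39, 28, c, 16, z), (4, 28, c, 16, b), (4, 28, c, 16, k), (4, 28, c, 16, z)}
π[D, B, A]: project onto (D, B, A) → {(28, b, 33), (28, b, 39), (28, b, 4), (28, k, 33), (28, k, 39), (28, k, 4), (28, z, 33), (28, z, 39), (28, z, 4)}
Selection A < D: {(28, b, 4), (28, k, 4), (28, z, 4)}
π[B, D]: project onto (B, D) → {(b, 28), (k, 28), (z, 28)}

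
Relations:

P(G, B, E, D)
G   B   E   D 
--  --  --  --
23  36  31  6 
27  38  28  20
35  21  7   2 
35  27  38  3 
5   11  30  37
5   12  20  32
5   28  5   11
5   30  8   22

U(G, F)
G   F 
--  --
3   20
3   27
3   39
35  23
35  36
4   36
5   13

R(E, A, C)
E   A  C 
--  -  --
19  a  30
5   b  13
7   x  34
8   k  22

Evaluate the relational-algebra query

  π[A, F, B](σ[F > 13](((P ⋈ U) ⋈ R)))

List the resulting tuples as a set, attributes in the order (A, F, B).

P ⋈ U (natural join on G): {(35, 21, 7, 2, 23), (35, 21, 7, 2, 36), (35, 27, 38, 3, 23), (35, 27, 38, 3, 36), (5, 11, 30, 37, 13), (5, 12, 20, 32, 13), (5, 28, 5, 11, 13), (5, 30, 8, 22, 13)}
(P ⋈ U) ⋈ R (natural join on E): {(35, 21, 7, 2, 23, x, 34), (35, 21, 7, 2, 36, x, 34), (5, 28, 5, 11, 13, b, 13), (5, 30, 8, 22, 13, k, 22)}
Filtering on F > 13 leaves {(35, 21, 7, 2, 23, x, 34), (35, 21, 7, 2, 36, x, 34)}.
π[A, F, B]: project onto (A, F, B) → {(x, 23, 21), (x, 36, 21)}

{(x, 23, 21), (x, 36, 21)}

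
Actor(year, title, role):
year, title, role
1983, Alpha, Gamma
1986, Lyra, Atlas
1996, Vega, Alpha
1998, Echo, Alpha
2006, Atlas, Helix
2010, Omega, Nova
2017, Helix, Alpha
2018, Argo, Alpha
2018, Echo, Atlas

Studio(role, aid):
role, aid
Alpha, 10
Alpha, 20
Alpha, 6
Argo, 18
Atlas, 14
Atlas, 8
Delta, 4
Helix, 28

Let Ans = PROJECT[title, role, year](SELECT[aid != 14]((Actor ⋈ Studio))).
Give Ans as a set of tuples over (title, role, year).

Actor ⋈ Studio (natural join on role): {(1986, Lyra, Atlas, 14), (1986, Lyra, Atlas, 8), (1996, Vega, Alpha, 10), (1996, Vega, Alpha, 20), (1996, Vega, Alpha, 6), (1998, Echo, Alpha, 10), (1998, Echo, Alpha, 20), (1998, Echo, Alpha, 6), (2006, Atlas, Helix, 28), (2017, Helix, Alpha, 10), (2017, Helix, Alpha, 20), (2017, Helix, Alpha, 6), (2018, Argo, Alpha, 10), (2018, Argo, Alpha, 20), (2018, Argo, Alpha, 6), (2018, Echo, Atlas, 14), (2018, Echo, Atlas, 8)}
Filtering on aid != 14 leaves {(1986, Lyra, Atlas, 8), (1996, Vega, Alpha, 10), (1996, Vega, Alpha, 20), (1996, Vega, Alpha, 6), (1998, Echo, Alpha, 10), (1998, Echo, Alpha, 20), (1998, Echo, Alpha, 6), (2006, Atlas, Helix, 28), (2017, Helix, Alpha, 10), (2017, Helix, Alpha, 20), (2017, Helix, Alpha, 6), (2018, Argo, Alpha, 10), (2018, Argo, Alpha, 20), (2018, Argo, Alpha, 6), (2018, Echo, Atlas, 8)}.
π_{title, role, year} gives {(Argo, Alpha, 2018), (Atlas, Helix, 2006), (Echo, Alpha, 1998), (Echo, Atlas, 2018), (Helix, Alpha, 2017), (Lyra, Atlas, 1986), (Vega, Alpha, 1996)} (8 duplicate(s) eliminated).

{(Argo, Alpha, 2018), (Atlas, Helix, 2006), (Echo, Alpha, 1998), (Echo, Atlas, 2018), (Helix, Alpha, 2017), (Lyra, Atlas, 1986), (Vega, Alpha, 1996)}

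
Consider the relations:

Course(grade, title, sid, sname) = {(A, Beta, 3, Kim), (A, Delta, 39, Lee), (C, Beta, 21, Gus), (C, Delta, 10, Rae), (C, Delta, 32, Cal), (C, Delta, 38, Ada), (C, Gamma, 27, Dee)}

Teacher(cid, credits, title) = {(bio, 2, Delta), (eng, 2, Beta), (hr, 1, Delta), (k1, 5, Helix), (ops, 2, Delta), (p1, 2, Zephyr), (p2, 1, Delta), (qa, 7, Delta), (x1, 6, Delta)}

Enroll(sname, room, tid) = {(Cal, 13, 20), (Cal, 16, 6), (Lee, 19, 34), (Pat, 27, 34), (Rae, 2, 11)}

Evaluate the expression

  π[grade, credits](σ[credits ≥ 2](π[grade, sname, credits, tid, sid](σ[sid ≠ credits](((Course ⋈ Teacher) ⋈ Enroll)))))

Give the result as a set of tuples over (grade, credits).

{(A, 2), (A, 6), (A, 7), (C, 2), (C, 6), (C, 7)}

Natural join on title: {(A, Beta, 3, Kim, eng, 2), (A, Delta, 39, Lee, bio, 2), (A, Delta, 39, Lee, hr, 1), (A, Delta, 39, Lee, ops, 2), (A, Delta, 39, Lee, p2, 1), (A, Delta, 39, Lee, qa, 7), (A, Delta, 39, Lee, x1, 6), (C, Beta, 21, Gus, eng, 2), (C, Delta, 10, Rae, bio, 2), (C, Delta, 10, Rae, hr, 1), (C, Delta, 10, Rae, ops, 2), (C, Delta, 10, Rae, p2, 1), (C, Delta, 10, Rae, qa, 7), (C, Delta, 10, Rae, x1, 6), (C, Delta, 32, Cal, bio, 2), (C, Delta, 32, Cal, hr, 1), (C, Delta, 32, Cal, ops, 2), (C, Delta, 32, Cal, p2, 1), (C, Delta, 32, Cal, qa, 7), (C, Delta, 32, Cal, x1, 6), (C, Delta, 38, Ada, bio, 2), (C, Delta, 38, Ada, hr, 1), (C, Delta, 38, Ada, ops, 2), (C, Delta, 38, Ada, p2, 1), (C, Delta, 38, Ada, qa, 7), (C, Delta, 38, Ada, x1, 6)}
Natural join on sname: {(A, Delta, 39, Lee, bio, 2, 19, 34), (A, Delta, 39, Lee, hr, 1, 19, 34), (A, Delta, 39, Lee, ops, 2, 19, 34), (A, Delta, 39, Lee, p2, 1, 19, 34), (A, Delta, 39, Lee, qa, 7, 19, 34), (A, Delta, 39, Lee, x1, 6, 19, 34), (C, Delta, 10, Rae, bio, 2, 2, 11), (C, Delta, 10, Rae, hr, 1, 2, 11), (C, Delta, 10, Rae, ops, 2, 2, 11), (C, Delta, 10, Rae, p2, 1, 2, 11), (C, Delta, 10, Rae, qa, 7, 2, 11), (C, Delta, 10, Rae, x1, 6, 2, 11), (C, Delta, 32, Cal, bio, 2, 13, 20), (C, Delta, 32, Cal, bio, 2, 16, 6), (C, Delta, 32, Cal, hr, 1, 13, 20), (C, Delta, 32, Cal, hr, 1, 16, 6), (C, Delta, 32, Cal, ops, 2, 13, 20), (C, Delta, 32, Cal, ops, 2, 16, 6), (C, Delta, 32, Cal, p2, 1, 13, 20), (C, Delta, 32, Cal, p2, 1, 16, 6), (C, Delta, 32, Cal, qa, 7, 13, 20), (C, Delta, 32, Cal, qa, 7, 16, 6), (C, Delta, 32, Cal, x1, 6, 13, 20), (C, Delta, 32, Cal, x1, 6, 16, 6)}
Selection sid ≠ credits: {(A, Delta, 39, Lee, bio, 2, 19, 34), (A, Delta, 39, Lee, hr, 1, 19, 34), (A, Delta, 39, Lee, ops, 2, 19, 34), (A, Delta, 39, Lee, p2, 1, 19, 34), (A, Delta, 39, Lee, qa, 7, 19, 34), (A, Delta, 39, Lee, x1, 6, 19, 34), (C, Delta, 10, Rae, bio, 2, 2, 11), (C, Delta, 10, Rae, hr, 1, 2, 11), (C, Delta, 10, Rae, ops, 2, 2, 11), (C, Delta, 10, Rae, p2, 1, 2, 11), (C, Delta, 10, Rae, qa, 7, 2, 11), (C, Delta, 10, Rae, x1, 6, 2, 11), (C, Delta, 32, Cal, bio, 2, 13, 20), (C, Delta, 32, Cal, bio, 2, 16, 6), (C, Delta, 32, Cal, hr, 1, 13, 20), (C, Delta, 32, Cal, hr, 1, 16, 6), (C, Delta, 32, Cal, ops, 2, 13, 20), (C, Delta, 32, Cal, ops, 2, 16, 6), (C, Delta, 32, Cal, p2, 1, 13, 20), (C, Delta, 32, Cal, p2, 1, 16, 6), (C, Delta, 32, Cal, qa, 7, 13, 20), (C, Delta, 32, Cal, qa, 7, 16, 6), (C, Delta, 32, Cal, x1, 6, 13, 20), (C, Delta, 32, Cal, x1, 6, 16, 6)}
π_{grade, sname, credits, tid, sid} gives {(A, Lee, 1, 34, 39), (A, Lee, 2, 34, 39), (A, Lee, 6, 34, 39), (A, Lee, 7, 34, 39), (C, Cal, 1, 20, 32), (C, Cal, 1, 6, 32), (C, Cal, 2, 20, 32), (C, Cal, 2, 6, 32), (C, Cal, 6, 20, 32), (C, Cal, 6, 6, 32), (C, Cal, 7, 20, 32), (C, Cal, 7, 6, 32), (C, Rae, 1, 11, 10), (C, Rae, 2, 11, 10), (C, Rae, 6, 11, 10), (C, Rae, 7, 11, 10)} (8 duplicate(s) eliminated).
Selection credits ≥ 2: {(A, Lee, 2, 34, 39), (A, Lee, 6, 34, 39), (A, Lee, 7, 34, 39), (C, Cal, 2, 20, 32), (C, Cal, 2, 6, 32), (C, Cal, 6, 20, 32), (C, Cal, 6, 6, 32), (C, Cal, 7, 20, 32), (C, Cal, 7, 6, 32), (C, Rae, 2, 11, 10), (C, Rae, 6, 11, 10), (C, Rae, 7, 11, 10)}
π_{grade, credits} gives {(A, 2), (A, 6), (A, 7), (C, 2), (C, 6), (C, 7)} (6 duplicate(s) eliminated).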